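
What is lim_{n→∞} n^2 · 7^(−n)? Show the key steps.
lim = 0

Exponentials with base > 1 dominate every fixed polynomial: for any fixed c, n^c / 7^n → 0 as n → ∞ (e.g. by the ratio test, or by writing 7^n = e^(n ln 7) and noting e^(n ln 7) / n^c → ∞). Hence n^2 · 7^(−n) = n^2 / 7^n → 0.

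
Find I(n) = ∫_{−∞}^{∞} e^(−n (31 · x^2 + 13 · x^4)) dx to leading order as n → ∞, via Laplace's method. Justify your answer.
I(n) ~ sqrt(π/(31n))

φ(x) = 31 · x^2 + 13 · x^4 has its unique global minimum at x* = 0 (since φ'(x) = 62x + 52x^3 = 0 only at x = 0 for real x with both coefficients positive, and φ → ∞ as |x| → ∞). At x* = 0, φ(0) = 0 and φ''(0) = 62. Laplace's method then gives
  I(n) ~ sqrt(2π / (n · φ''(0))) · e^(−n φ(0)) = sqrt(2π / (62n)) = sqrt(π/(31n)).
The 13 · x^4 term contributes only at subleading order (an O(1/n) relative correction).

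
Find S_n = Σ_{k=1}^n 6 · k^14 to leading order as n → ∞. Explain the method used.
S_n ~ 2 · n^15 / 5

By integral comparison (Euler-Maclaurin), Σ_{k=1}^n 6 · k^14 = 6 · ∫_0^n x^14 dx + O(n^14) = 6 · n^15/15 = 2 · n^15 / 5 + O(n^14). (Equivalently, Faulhaber's formula gives the same leading term.)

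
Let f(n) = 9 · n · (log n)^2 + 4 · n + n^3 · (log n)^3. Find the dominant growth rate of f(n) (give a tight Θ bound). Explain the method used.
f(n) ∈ Θ(n^3 · (log n)^3)

Compare the terms by growth order. For large n, n^a · (log n)^b dominates n^a' · (log n)^b' iff a > a', or (a = a' and b > b'). Ranking the 3 terms shows the dominant one is n^3 · (log n)^3. Hence f(n) ∈ Θ(n^3 · (log n)^3).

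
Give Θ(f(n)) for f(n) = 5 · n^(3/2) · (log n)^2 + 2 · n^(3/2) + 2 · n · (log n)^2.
f(n) ∈ Θ(n^(3/2) · (log n)^2)

Compare the terms by growth order. For large n, n^a · (log n)^b dominates n^a' · (log n)^b' iff a > a', or (a = a' and b > b'). Ranking the 3 terms shows the dominant one is 5 · n^(3/2) · (log n)^2. Hence f(n) ∈ Θ(n^(3/2) · (log n)^2).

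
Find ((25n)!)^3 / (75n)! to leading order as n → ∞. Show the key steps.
((25n)!)^3/(75n)! ~ ((2π·25n)^(2/2) / sqrt(3)) · 3^(−3·25n)  →  0

Write N = 25n. Stirling: N! ~ sqrt(2π N)(N/e)^N and (3N)! ~ sqrt(2π·3N)·(3N/e)^(3N).
  (N!)^3/(3N)! ~ (2π N)^(3/2) (N/e)^(3N) / [sqrt(2π·3N) (3N/e)^(3N)]
     = (2π N)^(3/2) / sqrt(2π·3N) · (N/(3N))^(3N)
     = (2π N)^((3−1)/2) / sqrt(3) · 3^(−3N).
Since 3^3 > 1, the factor 3^(−3N) decays exponentially, so the ratio → 0. Substituting N = 25n gives the stated form.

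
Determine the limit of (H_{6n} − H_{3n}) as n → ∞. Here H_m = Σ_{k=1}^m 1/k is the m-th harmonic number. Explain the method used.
lim = ln(6/3) = ln 2

Euler-Maclaurin gives H_m = ln m + γ + 1/(2m) + O(1/m^2). The γ and O(1/m) terms cancel in the difference:
  H_{6n} − H_{3n} = ln(6n) − ln(3n) + O(1/n) = ln(6/3) + O(1/n).
Hence the limit is ln(6/3) = ln 2.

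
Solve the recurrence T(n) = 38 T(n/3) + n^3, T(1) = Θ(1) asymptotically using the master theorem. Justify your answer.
T(n) = Θ(n^(log_3 38))

Master theorem: compare f(n) = n^3 to n^(log_3 38) where log_3 38 ≈ 3.311. Since 3 < log_3 38, we have f(n) = O(n^(log_3 38 − ε)) for some ε > 0 — Case 1. Hence T(n) = Θ(n^(log_3 38)).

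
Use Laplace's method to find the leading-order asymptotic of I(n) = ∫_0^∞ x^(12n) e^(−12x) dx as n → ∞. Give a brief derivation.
I(n) ~ (sqrt(2π·12n) / 12) · (12n/(12e))^(12n)

Write the integrand as exp(12n ln x − 12x) and set f(x) = 12n ln x − 12x. Then f'(x) = 12n/x − 12 = 0 at x* = 12n/12, and f''(x*) = −12n/x*^2 = −12^2/(12n). Laplace's method (interior maximum) gives
  I(n) ~ e^(f(x*)) · sqrt(2π / |f''(x*)|)
        = exp(12n ln(12n/12) − 12n) · sqrt(2π · 12n / 12^2)
        = (12n/12)^(12n) e^(−12n) · sqrt(2π·12n) / 12
        = (sqrt(2π·12n) / 12) · (12n/(12e))^(12n).
This matches Γ(12n+1)/12^(12n+1) with Stirling applied to Γ.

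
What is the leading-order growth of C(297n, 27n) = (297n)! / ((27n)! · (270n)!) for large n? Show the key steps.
C(297n, 27n) ~ (285311670611/10000000000)^(27n) · sqrt(11/(20π·27n))

Write N = 27n. Apply Stirling to each factorial:
  (11N)! ~ sqrt(2π·11N) · (11N/e)^(11N),
  N! ~ sqrt(2π N) · (N/e)^N,
  (10N)! ~ sqrt(2π·10N) · (10N/e)^(10N).
The exponential factors combine to (11N)^(11N) / (N^N · (10N)^(10N)) = 11^(11N)/10^(10N) = (11^11/10^10)^N = (285311670611/10000000000)^N.
The square-root prefactors combine to sqrt(2π·11N) / (sqrt(2π N)·sqrt(2π·10N)) = sqrt(11 / (2π·10·N)) = sqrt(11/(20π·27n)).
Substituting N = 27n: C(297n, 27n) ~ (285311670611/10000000000)^(27n) · sqrt(11/(20π·27n)).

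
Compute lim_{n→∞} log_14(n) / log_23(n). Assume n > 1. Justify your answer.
lim = ln(23) / ln(14) = log_14(23)

Change of base: log_14(n) = ln n / ln 14 and log_23(n) = ln n / ln 23. The ratio is (ln n / ln 14) · (ln 23 / ln n) = ln 23 / ln 14, a constant independent of n. So the limit is ln 23 / ln 14 = log_14(23).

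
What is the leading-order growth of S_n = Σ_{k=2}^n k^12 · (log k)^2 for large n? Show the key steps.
S_n ~ n^13 · (log n)^2 / 13

By integral comparison, S_n = ∫_1^n x^12 · (log x)^2 dx + O(n^12 · (log n)^2). For the integral, the leading term of ∫_1^n x^12 (log x)^2 dx is n^13/13 · (log n)^2 (by repeated integration by parts; each step lowers the log-exponent and produces a relatively O(1/log n) correction). Hence S_n ~ n^13 · (log n)^2 / 13.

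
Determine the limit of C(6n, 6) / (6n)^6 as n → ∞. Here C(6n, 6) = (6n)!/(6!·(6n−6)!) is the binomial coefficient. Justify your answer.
lim = 1/6! = 1/720

With N = 6n → ∞: C(N, 6) / N^6 = [N(N−1)…(N−5)] / (6! · N^6) = (1/6!) · 1 · (1 − 1/(6n)) · … · (1 − 5/(6n)). Each factor → 1 as N → ∞, so the limit is 1/6! = 1/720.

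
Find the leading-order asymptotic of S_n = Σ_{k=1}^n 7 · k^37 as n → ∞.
S_n ~ 7 · n^38 / 38

By integral comparison (Euler-Maclaurin), Σ_{k=1}^n 7 · k^37 = 7 · ∫_0^n x^37 dx + O(n^37) = 7 · n^38/38 + O(n^37). (Equivalently, Faulhaber's formula gives the same leading term.)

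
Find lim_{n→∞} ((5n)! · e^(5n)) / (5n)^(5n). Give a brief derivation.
lim = ∞

Stirling: (5n)! ~ sqrt(2π·5n) · (5n/e)^(5n). Hence
  (5n)! · e^(5n) / (5n)^(5n) ~ sqrt(2π·5n) = sqrt(2π·5) · sqrt(n) → ∞.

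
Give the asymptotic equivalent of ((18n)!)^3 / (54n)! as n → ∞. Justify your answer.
((18n)!)^3/(54n)! ~ ((2π·18n)^(2/2) / sqrt(3)) · 3^(−3·18n)  →  0

Write N = 18n. Stirling: N! ~ sqrt(2π N)(N/e)^N and (3N)! ~ sqrt(2π·3N)·(3N/e)^(3N).
  (N!)^3/(3N)! ~ (2π N)^(3/2) (N/e)^(3N) / [sqrt(2π·3N) (3N/e)^(3N)]
     = (2π N)^(3/2) / sqrt(2π·3N) · (N/(3N))^(3N)
     = (2π N)^((3−1)/2) / sqrt(3) · 3^(−3N).
Since 3^3 > 1, the factor 3^(−3N) decays exponentially, so the ratio → 0. Substituting N = 18n gives the stated form.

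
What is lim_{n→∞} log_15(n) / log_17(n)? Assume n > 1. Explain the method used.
lim = ln(17) / ln(15) = log_15(17)

Change of base: log_15(n) = ln n / ln 15 and log_17(n) = ln n / ln 17. The ratio is (ln n / ln 15) · (ln 17 / ln n) = ln 17 / ln 15, a constant independent of n. So the limit is ln 17 / ln 15 = log_15(17).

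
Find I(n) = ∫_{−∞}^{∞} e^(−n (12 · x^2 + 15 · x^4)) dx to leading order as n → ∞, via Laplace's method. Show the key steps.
I(n) ~ sqrt(π/(12n))

φ(x) = 12 · x^2 + 15 · x^4 has its unique global minimum at x* = 0 (since φ'(x) = 24x + 60x^3 = 0 only at x = 0 for real x with both coefficients positive, and φ → ∞ as |x| → ∞). At x* = 0, φ(0) = 0 and φ''(0) = 24. Laplace's method then gives
  I(n) ~ sqrt(2π / (n · φ''(0))) · e^(−n φ(0)) = sqrt(2π / (24n)) = sqrt(π/(12n)).
The 15 · x^4 term contributes only at subleading order (an O(1/n) relative correction).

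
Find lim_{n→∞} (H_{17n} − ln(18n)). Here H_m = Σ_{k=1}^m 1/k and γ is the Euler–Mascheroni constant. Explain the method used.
lim = ln(17/18) + γ

By Euler-Maclaurin, H_m = ln m + γ + O(1/m). So
  H_{17n} − ln(18n) = ln(17n) + γ − ln(18n) + O(1/n)
                       = ln(17/18) + γ + O(1/n).
Hence the limit is ln(17/18) + γ.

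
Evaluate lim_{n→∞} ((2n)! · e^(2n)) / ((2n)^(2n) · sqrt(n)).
lim = sqrt(2π·2)

Stirling: (2n)! ~ sqrt(2π·2n) · (2n/e)^(2n). Hence
  (2n)! · e^(2n) / (2n)^(2n) ~ sqrt(2π·2n).
Dividing by sqrt(n): sqrt(2π·2n) / sqrt(n) = sqrt(2π·2) · n^((1−1)/2), so the limit is sqrt(2π·2).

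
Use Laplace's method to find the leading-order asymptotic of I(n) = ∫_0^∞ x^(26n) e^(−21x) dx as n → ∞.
I(n) ~ (sqrt(2π·26n) / 21) · (26n/(21e))^(26n)

Write the integrand as exp(26n ln x − 21x) and set f(x) = 26n ln x − 21x. Then f'(x) = 26n/x − 21 = 0 at x* = 26n/21, and f''(x*) = −26n/x*^2 = −21^2/(26n). Laplace's method (interior maximum) gives
  I(n) ~ e^(f(x*)) · sqrt(2π / |f''(x*)|)
        = exp(26n ln(26n/21) − 26n) · sqrt(2π · 26n / 21^2)
        = (26n/21)^(26n) e^(−26n) · sqrt(2π·26n) / 21
        = (sqrt(2π·26n) / 21) · (26n/(21e))^(26n).
This matches Γ(26n+1)/21^(26n+1) with Stirling applied to Γ.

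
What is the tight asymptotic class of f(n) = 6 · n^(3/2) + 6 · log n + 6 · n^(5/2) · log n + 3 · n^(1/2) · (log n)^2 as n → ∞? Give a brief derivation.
f(n) ∈ Θ(n^(5/2) · log n)

Compare the terms by growth order. For large n, n^a · (log n)^b dominates n^a' · (log n)^b' iff a > a', or (a = a' and b > b'). Ranking the 4 terms shows the dominant one is 6 · n^(5/2) · log n. Hence f(n) ∈ Θ(n^(5/2) · log n).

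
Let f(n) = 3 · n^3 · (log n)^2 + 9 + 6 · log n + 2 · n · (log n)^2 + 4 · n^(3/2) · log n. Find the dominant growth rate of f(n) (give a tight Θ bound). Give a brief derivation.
f(n) ∈ Θ(n^3 · (log n)^2)

Compare the terms by growth order. For large n, n^a · (log n)^b dominates n^a' · (log n)^b' iff a > a', or (a = a' and b > b'). Ranking the 5 terms shows the dominant one is 3 · n^3 · (log n)^2. Hence f(n) ∈ Θ(n^3 · (log n)^2).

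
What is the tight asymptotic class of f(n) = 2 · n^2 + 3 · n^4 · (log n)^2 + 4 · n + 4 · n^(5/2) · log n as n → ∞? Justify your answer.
f(n) ∈ Θ(n^4 · (log n)^2)

Compare the terms by growth order. For large n, n^a · (log n)^b dominates n^a' · (log n)^b' iff a > a', or (a = a' and b > b'). Ranking the 4 terms shows the dominant one is 3 · n^4 · (log n)^2. Hence f(n) ∈ Θ(n^4 · (log n)^2).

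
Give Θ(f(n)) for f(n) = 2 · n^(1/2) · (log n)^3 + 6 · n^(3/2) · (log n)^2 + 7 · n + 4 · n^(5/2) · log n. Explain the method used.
f(n) ∈ Θ(n^(5/2) · log n)

Compare the terms by growth order. For large n, n^a · (log n)^b dominates n^a' · (log n)^b' iff a > a', or (a = a' and b > b'). Ranking the 4 terms shows the dominant one is 4 · n^(5/2) · log n. Hence f(n) ∈ Θ(n^(5/2) · log n).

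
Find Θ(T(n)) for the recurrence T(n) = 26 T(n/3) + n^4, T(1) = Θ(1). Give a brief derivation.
T(n) = Θ(n^4)

log_3 26 ≈ 2.966. f(n) = n^4 dominates n^(log_3 26) since 4 > 2.966, and the regularity condition a·f(n/b) = 26·(n/3)^4 = (26/81)·n^4 ≤ c·f(n) holds with c = 26/81 ≈ 0.321 < 1. So this is Case 3: T(n) = Θ(f(n)) = Θ(n^4).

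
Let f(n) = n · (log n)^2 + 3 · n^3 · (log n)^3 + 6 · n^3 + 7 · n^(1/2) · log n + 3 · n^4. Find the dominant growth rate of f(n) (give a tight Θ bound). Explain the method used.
f(n) ∈ Θ(n^4)

Compare the terms by growth order. For large n, n^a · (log n)^b dominates n^a' · (log n)^b' iff a > a', or (a = a' and b > b'). Ranking the 5 terms shows the dominant one is 3 · n^4. Hence f(n) ∈ Θ(n^4).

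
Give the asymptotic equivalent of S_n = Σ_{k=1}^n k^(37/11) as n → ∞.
S_n ~ (11/48) · n^(48/11)

Integral comparison: Σ_{k=1}^n k^(37/11) = ∫_0^n x^(37/11) dx + O(n^(37/11)). The integral is n^(1 + 37/11) / (1 + 37/11) = n^((37+11)/11) / ((37+11)/11) = (11/48) · n^(48/11).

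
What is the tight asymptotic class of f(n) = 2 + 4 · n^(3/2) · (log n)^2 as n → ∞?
f(n) ∈ Θ(n^(3/2) · (log n)^2)

Compare the terms by growth order. For large n, n^a · (log n)^b dominates n^a' · (log n)^b' iff a > a', or (a = a' and b > b'). Ranking the 2 terms shows the dominant one is 4 · n^(3/2) · (log n)^2. Hence f(n) ∈ Θ(n^(3/2) · (log n)^2).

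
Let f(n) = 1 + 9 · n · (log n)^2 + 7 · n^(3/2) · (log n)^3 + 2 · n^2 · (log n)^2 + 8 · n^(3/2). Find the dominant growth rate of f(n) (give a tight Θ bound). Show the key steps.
f(n) ∈ Θ(n^2 · (log n)^2)

Compare the terms by growth order. For large n, n^a · (log n)^b dominates n^a' · (log n)^b' iff a > a', or (a = a' and b > b'). Ranking the 5 terms shows the dominant one is 2 · n^2 · (log n)^2. Hence f(n) ∈ Θ(n^2 · (log n)^2).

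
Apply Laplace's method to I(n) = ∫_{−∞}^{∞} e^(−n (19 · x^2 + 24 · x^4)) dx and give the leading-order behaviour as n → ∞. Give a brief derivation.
I(n) ~ sqrt(π/(19n))

φ(x) = 19 · x^2 + 24 · x^4 has its unique global minimum at x* = 0 (since φ'(x) = 38x + 96x^3 = 0 only at x = 0 for real x with both coefficients positive, and φ → ∞ as |x| → ∞). At x* = 0, φ(0) = 0 and φ''(0) = 38. Laplace's method then gives
  I(n) ~ sqrt(2π / (n · φ''(0))) · e^(−n φ(0)) = sqrt(2π / (38n)) = sqrt(π/(19n)).
The 24 · x^4 term contributes only at subleading order (an O(1/n) relative correction).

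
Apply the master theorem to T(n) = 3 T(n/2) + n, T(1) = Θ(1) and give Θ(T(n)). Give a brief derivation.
T(n) = Θ(n^(log_2 3))

Master theorem: compare f(n) = n to n^(log_2 3) where log_2 3 ≈ 1.585. Since 1 < log_2 3, we have f(n) = O(n^(log_2 3 − ε)) for some ε > 0 — Case 1. Hence T(n) = Θ(n^(log_2 3)).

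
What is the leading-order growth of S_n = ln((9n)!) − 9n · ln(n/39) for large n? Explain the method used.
S_n ~ 9n · (ln 351 − 1) + O(ln n)

Stirling: ln((9n)!) = 9n ln(9n) − 9n + O(ln n).
  S_n = 9n ln(9n) − 9n − 9n ln(n/39) + O(ln n)
      = 9n ln(9n) − 9n ln n + 9n ln 39 − 9n + O(ln n)
      = 9n ln 9 + 9n ln 39 − 9n + O(ln n)
      = 9n (ln 351 − 1) + O(ln n).
Numerically ln(351) − 1 ≈ 4.8608.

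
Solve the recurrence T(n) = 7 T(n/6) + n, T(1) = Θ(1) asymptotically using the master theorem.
T(n) = Θ(n^(log_6 7))

Master theorem: compare f(n) = n to n^(log_6 7) where log_6 7 ≈ 1.086. Since 1 < log_6 7, we have f(n) = O(n^(log_6 7 − ε)) for some ε > 0 — Case 1. Hence T(n) = Θ(n^(log_6 7)).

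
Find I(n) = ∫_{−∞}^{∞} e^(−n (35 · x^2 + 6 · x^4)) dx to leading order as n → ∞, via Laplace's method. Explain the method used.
I(n) ~ sqrt(π/(35n))

φ(x) = 35 · x^2 + 6 · x^4 has its unique global minimum at x* = 0 (since φ'(x) = 70x + 24x^3 = 0 only at x = 0 for real x with both coefficients positive, and φ → ∞ as |x| → ∞). At x* = 0, φ(0) = 0 and φ''(0) = 70. Laplace's method then gives
  I(n) ~ sqrt(2π / (n · φ''(0))) · e^(−n φ(0)) = sqrt(2π / (70n)) = sqrt(π/(35n)).
The 6 · x^4 term contributes only at subleading order (an O(1/n) relative correction).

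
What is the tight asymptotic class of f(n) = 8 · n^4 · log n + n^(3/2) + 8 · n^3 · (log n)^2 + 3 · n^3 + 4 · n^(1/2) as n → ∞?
f(n) ∈ Θ(n^4 · log n)

Compare the terms by growth order. For large n, n^a · (log n)^b dominates n^a' · (log n)^b' iff a > a', or (a = a' and b > b'). Ranking the 5 terms shows the dominant one is 8 · n^4 · log n. Hence f(n) ∈ Θ(n^4 · log n).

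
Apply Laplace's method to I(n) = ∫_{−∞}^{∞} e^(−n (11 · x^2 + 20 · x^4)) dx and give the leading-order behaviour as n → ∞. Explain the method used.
I(n) ~ sqrt(π/(11n))

φ(x) = 11 · x^2 + 20 · x^4 has its unique global minimum at x* = 0 (since φ'(x) = 22x + 80x^3 = 0 only at x = 0 for real x with both coefficients positive, and φ → ∞ as |x| → ∞). At x* = 0, φ(0) = 0 and φ''(0) = 22. Laplace's method then gives
  I(n) ~ sqrt(2π / (n · φ''(0))) · e^(−n φ(0)) = sqrt(2π / (22n)) = sqrt(π/(11n)).
The 20 · x^4 term contributes only at subleading order (an O(1/n) relative correction).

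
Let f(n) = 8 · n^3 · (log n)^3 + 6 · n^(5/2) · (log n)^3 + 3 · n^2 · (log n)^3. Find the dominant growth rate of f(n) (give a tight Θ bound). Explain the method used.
f(n) ∈ Θ(n^3 · (log n)^3)

Compare the terms by growth order. For large n, n^a · (log n)^b dominates n^a' · (log n)^b' iff a > a', or (a = a' and b > b'). Ranking the 3 terms shows the dominant one is 8 · n^3 · (log n)^3. Hence f(n) ∈ Θ(n^3 · (log n)^3).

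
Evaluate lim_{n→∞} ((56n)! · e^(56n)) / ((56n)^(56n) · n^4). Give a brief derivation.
lim = 0

Stirling: (56n)! ~ sqrt(2π·56n) · (56n/e)^(56n). Hence
  (56n)! · e^(56n) / (56n)^(56n) ~ sqrt(2π·56n).
Dividing by n^4: sqrt(2π·56n) / n^4 = sqrt(2π·56) · n^((1−8)/2), so the expression behaves like sqrt(2π·56) · n^((1−8)/2) → 0.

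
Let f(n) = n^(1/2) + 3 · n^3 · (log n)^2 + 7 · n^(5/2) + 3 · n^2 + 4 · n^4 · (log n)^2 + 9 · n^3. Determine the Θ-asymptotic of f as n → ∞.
f(n) ∈ Θ(n^4 · (log n)^2)

Compare the terms by growth order. For large n, n^a · (log n)^b dominates n^a' · (log n)^b' iff a > a', or (a = a' and b > b'). Ranking the 6 terms shows the dominant one is 4 · n^4 · (log n)^2. Hence f(n) ∈ Θ(n^4 · (log n)^2).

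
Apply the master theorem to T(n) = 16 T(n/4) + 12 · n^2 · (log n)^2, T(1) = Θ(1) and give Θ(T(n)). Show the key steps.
T(n) = Θ(n^2 · (log n)^3)

Here log_4 16 = 2 and f(n) = 12 · n^2 · (log n)^2 = Θ(n^(log_4 16) · (log n)^2). This is the extended Case 2 of the master theorem (f matches the critical exponent up to log factors), giving T(n) = Θ(n^(log_4 16) · (log n)^(2+1)) = Θ(n^2 · (log n)^3).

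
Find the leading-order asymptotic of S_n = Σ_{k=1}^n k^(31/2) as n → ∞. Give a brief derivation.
S_n ~ (2/33) · n^(33/2)

Integral comparison: Σ_{k=1}^n k^(31/2) = ∫_0^n x^(31/2) dx + O(n^(31/2)). The integral is n^(1 + 31/2) / (1 + 31/2) = n^((31+2)/2) / ((31+2)/2) = (2/33) · n^(33/2).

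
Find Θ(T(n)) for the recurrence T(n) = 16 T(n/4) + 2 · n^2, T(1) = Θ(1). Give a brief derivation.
T(n) = Θ(n^2 log n)

log_4 16 = 2, and f(n) = 2 · n^2 = Θ(n^(log_4 16)). This is Case 2 of the master theorem: T(n) = Θ(f(n) · log n) = Θ(n^2 log n).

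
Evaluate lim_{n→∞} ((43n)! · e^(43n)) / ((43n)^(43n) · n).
lim = 0

Stirling: (43n)! ~ sqrt(2π·43n) · (43n/e)^(43n). Hence
  (43n)! · e^(43n) / (43n)^(43n) ~ sqrt(2π·43n).
Dividing by n: sqrt(2π·43n) / n = sqrt(2π·43) · n^((1−2)/2), so the expression behaves like sqrt(2π·43) · n^((1−2)/2) → 0.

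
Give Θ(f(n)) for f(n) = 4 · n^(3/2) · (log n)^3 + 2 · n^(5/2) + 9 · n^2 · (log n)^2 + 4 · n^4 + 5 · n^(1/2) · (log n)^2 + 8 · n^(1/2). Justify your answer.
f(n) ∈ Θ(n^4)

Compare the terms by growth order. For large n, n^a · (log n)^b dominates n^a' · (log n)^b' iff a > a', or (a = a' and b > b'). Ranking the 6 terms shows the dominant one is 4 · n^4. Hence f(n) ∈ Θ(n^4).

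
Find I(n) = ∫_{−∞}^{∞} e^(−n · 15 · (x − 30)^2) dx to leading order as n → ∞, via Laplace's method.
I(n) = sqrt(π/(15n))

Here φ(x) = 15 · (x − 30)^2 has its unique minimum at x* = 30 with φ(x*) = 0 and φ''(x*) = 30. Laplace's method gives
  I(n) ~ e^(−n φ(x*)) · sqrt(2π / (n · φ''(x*))) = sqrt(2π / (30n)) = sqrt(π/(15n)).
This is exact: substituting u = (x − 30)·sqrt(15n) gives I(n) = (1/sqrt(15n)) ∫_{−∞}^{∞} e^(−u^2) du = sqrt(π/(15n)).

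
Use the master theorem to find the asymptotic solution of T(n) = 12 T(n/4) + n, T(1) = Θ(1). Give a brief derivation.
T(n) = Θ(n^(log_4 12))

Master theorem: compare f(n) = n to n^(log_4 12) where log_4 12 ≈ 1.792. Since 1 < log_4 12, we have f(n) = O(n^(log_4 12 − ε)) for some ε > 0 — Case 1. Hence T(n) = Θ(n^(log_4 12)).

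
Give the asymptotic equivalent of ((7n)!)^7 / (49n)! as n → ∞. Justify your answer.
((7n)!)^7/(49n)! ~ ((2π·7n)^(6/2) / sqrt(7)) · 7^(−7·7n)  →  0

Write N = 7n. Stirling: N! ~ sqrt(2π N)(N/e)^N and (7N)! ~ sqrt(2π·7N)·(7N/e)^(7N).
  (N!)^7/(7N)! ~ (2π N)^(7/2) (N/e)^(7N) / [sqrt(2π·7N) (7N/e)^(7N)]
     = (2π N)^(7/2) / sqrt(2π·7N) · (N/(7N))^(7N)
     = (2π N)^((7−1)/2) / sqrt(7) · 7^(−7N).
Since 7^7 > 1, the factor 7^(−7N) decays exponentially, so the ratio → 0. Substituting N = 7n gives the stated form.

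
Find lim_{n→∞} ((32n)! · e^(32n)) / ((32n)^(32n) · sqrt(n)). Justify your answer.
lim = sqrt(2π·32)

Stirling: (32n)! ~ sqrt(2π·32n) · (32n/e)^(32n). Hence
  (32n)! · e^(32n) / (32n)^(32n) ~ sqrt(2π·32n).
Dividing by sqrt(n): sqrt(2π·32n) / sqrt(n) = sqrt(2π·32) · n^((1−1)/2), so the limit is sqrt(2π·32).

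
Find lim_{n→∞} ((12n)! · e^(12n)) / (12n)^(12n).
lim = ∞

Stirling: (12n)! ~ sqrt(2π·12n) · (12n/e)^(12n). Hence
  (12n)! · e^(12n) / (12n)^(12n) ~ sqrt(2π·12n) = sqrt(2π·12) · sqrt(n) → ∞.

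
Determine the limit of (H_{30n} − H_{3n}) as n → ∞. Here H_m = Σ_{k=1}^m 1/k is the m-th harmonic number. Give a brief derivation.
lim = ln(30/3) = ln 10

Euler-Maclaurin gives H_m = ln m + γ + 1/(2m) + O(1/m^2). The γ and O(1/m) terms cancel in the difference:
  H_{30n} − H_{3n} = ln(30n) − ln(3n) + O(1/n) = ln(30/3) + O(1/n).
Hence the limit is ln(30/3) = ln 10.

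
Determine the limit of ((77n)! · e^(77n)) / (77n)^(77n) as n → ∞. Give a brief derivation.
lim = ∞

Stirling: (77n)! ~ sqrt(2π·77n) · (77n/e)^(77n). Hence
  (77n)! · e^(77n) / (77n)^(77n) ~ sqrt(2π·77n) = sqrt(2π·77) · sqrt(n) → ∞.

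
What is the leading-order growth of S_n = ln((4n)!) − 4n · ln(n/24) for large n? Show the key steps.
S_n ~ 4n · (ln 96 − 1) + O(ln n)

Stirling: ln((4n)!) = 4n ln(4n) − 4n + O(ln n).
  S_n = 4n ln(4n) − 4n − 4n ln(n/24) + O(ln n)
      = 4n ln(4n) − 4n ln n + 4n ln 24 − 4n + O(ln n)
      = 4n ln 4 + 4n ln 24 − 4n + O(ln n)
      = 4n (ln 96 − 1) + O(ln n).
Numerically ln(96) − 1 ≈ 3.5643.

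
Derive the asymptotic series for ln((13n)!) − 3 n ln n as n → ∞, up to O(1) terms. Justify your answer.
ln((13n)!) − 3 n ln n = 10 n ln n + 13(ln 13 − 1) n + (1/2) ln(2π·13n) + O(1/n)

Stirling: ln((13n)!) = 13n ln(13n) − 13n + (1/2) ln(2π·13n) + O(1/n).
Expand 13n ln(13n) = 13n (ln n + ln 13) = 13n ln n + 13n ln 13.
Subtract 3n ln n: leading term is (13 − 3) n ln n = 10 n ln n. The next term is 13n ln 13 − 13n = 13(ln 13 − 1) n. Then the (1/2) ln(2π·13n) correction.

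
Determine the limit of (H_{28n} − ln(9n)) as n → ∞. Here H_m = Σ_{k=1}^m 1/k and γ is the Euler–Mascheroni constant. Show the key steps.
lim = ln(28/9) + γ

By Euler-Maclaurin, H_m = ln m + γ + O(1/m). So
  H_{28n} − ln(9n) = ln(28n) + γ − ln(9n) + O(1/n)
                       = ln(28/9) + γ + O(1/n).
Hence the limit is ln(28/9) + γ.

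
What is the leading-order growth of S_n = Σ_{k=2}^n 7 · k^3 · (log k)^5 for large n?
S_n ~ 7 · n^4 · (log n)^5 / 4

By integral comparison, S_n = ∫_1^n 7 · x^3 · (log x)^5 dx + O(n^3 · (log n)^5). For the integral, the leading term of ∫_1^n x^3 (log x)^5 dx is n^4/4 · (log n)^5 (by repeated integration by parts; each step lowers the log-exponent and produces a relatively O(1/log n) correction). Hence S_n ~ 7 · n^4 · (log n)^5 / 4.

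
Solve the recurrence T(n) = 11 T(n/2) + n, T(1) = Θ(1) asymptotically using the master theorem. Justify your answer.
T(n) = Θ(n^(log_2 11))

Master theorem: compare f(n) = n to n^(log_2 11) where log_2 11 ≈ 3.459. Since 1 < log_2 11, we have f(n) = O(n^(log_2 11 − ε)) for some ε > 0 — Case 1. Hence T(n) = Θ(n^(log_2 11)).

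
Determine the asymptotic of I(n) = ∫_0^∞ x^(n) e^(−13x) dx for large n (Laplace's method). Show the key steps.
I(n) ~ (sqrt(2π·n) / 13) · (n/(13e))^(n)

Write the integrand as exp(n ln x − 13x) and set f(x) = n ln x − 13x. Then f'(x) = n/x − 13 = 0 at x* = n/13, and f''(x*) = −n/x*^2 = −13^2/(n). Laplace's method (interior maximum) gives
  I(n) ~ e^(f(x*)) · sqrt(2π / |f''(x*)|)
        = exp(n ln(n/13) − n) · sqrt(2π · n / 13^2)
        = (n/13)^(n) e^(−n) · sqrt(2π·n) / 13
        = (sqrt(2π·n) / 13) · (n/(13e))^(n).
This matches Γ(n+1)/13^(n+1) with Stirling applied to Γ.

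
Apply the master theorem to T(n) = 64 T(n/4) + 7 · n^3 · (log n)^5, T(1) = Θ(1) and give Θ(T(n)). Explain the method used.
T(n) = Θ(n^3 · (log n)^6)

Here log_4 64 = 3 and f(n) = 7 · n^3 · (log n)^5 = Θ(n^(log_4 64) · (log n)^5). This is the extended Case 2 of the master theorem (f matches the critical exponent up to log factors), giving T(n) = Θ(n^(log_4 64) · (log n)^(5+1)) = Θ(n^3 · (log n)^6).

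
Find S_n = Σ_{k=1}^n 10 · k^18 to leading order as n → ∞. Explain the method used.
S_n ~ 10 · n^19 / 19

By integral comparison (Euler-Maclaurin), Σ_{k=1}^n 10 · k^18 = 10 · ∫_0^n x^18 dx + O(n^18) = 10 · n^19/19 + O(n^18). (Equivalently, Faulhaber's formula gives the same leading term.)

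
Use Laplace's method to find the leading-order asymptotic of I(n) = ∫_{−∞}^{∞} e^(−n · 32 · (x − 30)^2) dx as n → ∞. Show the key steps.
I(n) = sqrt(π/(32n))

Here φ(x) = 32 · (x − 30)^2 has its unique minimum at x* = 30 with φ(x*) = 0 and φ''(x*) = 64. Laplace's method gives
  I(n) ~ e^(−n φ(x*)) · sqrt(2π / (n · φ''(x*))) = sqrt(2π / (64n)) = sqrt(π/(32n)).
This is exact: substituting u = (x − 30)·sqrt(32n) gives I(n) = (1/sqrt(32n)) ∫_{−∞}^{∞} e^(−u^2) du = sqrt(π/(32n)).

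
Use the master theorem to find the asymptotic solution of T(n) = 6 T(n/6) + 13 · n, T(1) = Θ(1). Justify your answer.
T(n) = Θ(n log n)

log_6 6 = 1, and f(n) = 13 · n = Θ(n^(log_6 6)). This is Case 2 of the master theorem: T(n) = Θ(f(n) · log n) = Θ(n log n).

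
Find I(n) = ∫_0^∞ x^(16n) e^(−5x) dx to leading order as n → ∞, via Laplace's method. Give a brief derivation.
I(n) ~ (sqrt(2π·16n) / 5) · (16n/(5e))^(16n)

Write the integrand as exp(16n ln x − 5x) and set f(x) = 16n ln x − 5x. Then f'(x) = 16n/x − 5 = 0 at x* = 16n/5, and f''(x*) = −16n/x*^2 = −5^2/(16n). Laplace's method (interior maximum) gives
  I(n) ~ e^(f(x*)) · sqrt(2π / |f''(x*)|)
        = exp(16n ln(16n/5) − 16n) · sqrt(2π · 16n / 5^2)
        = (16n/5)^(16n) e^(−16n) · sqrt(2π·16n) / 5
        = (sqrt(2π·16n) / 5) · (16n/(5e))^(16n).
This matches Γ(16n+1)/5^(16n+1) with Stirling applied to Γ.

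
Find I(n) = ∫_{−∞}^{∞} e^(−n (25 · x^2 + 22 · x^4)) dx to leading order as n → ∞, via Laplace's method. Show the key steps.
I(n) ~ sqrt(π/(25n))

φ(x) = 25 · x^2 + 22 · x^4 has its unique global minimum at x* = 0 (since φ'(x) = 50x + 88x^3 = 0 only at x = 0 for real x with both coefficients positive, and φ → ∞ as |x| → ∞). At x* = 0, φ(0) = 0 and φ''(0) = 50. Laplace's method then gives
  I(n) ~ sqrt(2π / (n · φ''(0))) · e^(−n φ(0)) = sqrt(2π / (50n)) = sqrt(π/(25n)).
The 22 · x^4 term contributes only at subleading order (an O(1/n) relative correction).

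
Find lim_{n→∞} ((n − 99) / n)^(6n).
lim = e^(−594)

Rewrite as (1 − 99/n)^(6n). By the standard limit (1 + x/n)^n → e^x, we have (1 − 99/n)^n → e^(−99), and raising to the 6th power gives e^(−594).
More precisely, ln[(1 − 99/n)^(6n)] = 6n · ln(1 − 99/n) = 6n · (-99/n + O(1/n^2)) = -594 + O(1/n) → -594.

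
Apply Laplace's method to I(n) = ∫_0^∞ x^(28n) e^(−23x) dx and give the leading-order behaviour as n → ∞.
I(n) ~ (sqrt(2π·28n) / 23) · (28n/(23e))^(28n)

Write the integrand as exp(28n ln x − 23x) and set f(x) = 28n ln x − 23x. Then f'(x) = 28n/x − 23 = 0 at x* = 28n/23, and f''(x*) = −28n/x*^2 = −23^2/(28n). Laplace's method (interior maximum) gives
  I(n) ~ e^(f(x*)) · sqrt(2π / |f''(x*)|)
        = exp(28n ln(28n/23) − 28n) · sqrt(2π · 28n / 23^2)
        = (28n/23)^(28n) e^(−28n) · sqrt(2π·28n) / 23
        = (sqrt(2π·28n) / 23) · (28n/(23e))^(28n).
This matches Γ(28n+1)/23^(28n+1) with Stirling applied to Γ.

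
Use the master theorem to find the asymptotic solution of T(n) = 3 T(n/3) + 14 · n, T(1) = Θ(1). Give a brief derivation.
T(n) = Θ(n log n)

log_3 3 = 1, and f(n) = 14 · n = Θ(n^(log_3 3)). This is Case 2 of the master theorem: T(n) = Θ(f(n) · log n) = Θ(n log n).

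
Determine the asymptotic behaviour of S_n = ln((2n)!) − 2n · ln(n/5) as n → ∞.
S_n ~ 2n · (ln 10 − 1) + O(ln n)

Stirling: ln((2n)!) = 2n ln(2n) − 2n + O(ln n).
  S_n = 2n ln(2n) − 2n − 2n ln(n/5) + O(ln n)
      = 2n ln(2n) − 2n ln n + 2n ln 5 − 2n + O(ln n)
      = 2n ln 2 + 2n ln 5 − 2n + O(ln n)
      = 2n (ln 10 − 1) + O(ln n).
Numerically ln(10) − 1 ≈ 1.3026.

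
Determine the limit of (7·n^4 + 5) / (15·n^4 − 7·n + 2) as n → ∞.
lim = 7/15

For large n the leading n^4 terms dominate both numerator and denominator. Dividing top and bottom by n^4, every other term tends to 0, leaving 7/15.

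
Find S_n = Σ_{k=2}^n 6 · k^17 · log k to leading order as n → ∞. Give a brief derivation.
S_n ~ n^18 log n / 3 − n^18 / 54

By integral comparison, S_n = ∫_1^n 6 · x^17 · log x dx + O(n^17 · log n). For the integral, ∫ x^17 log x dx = n^18 log n / 18 − n^18/324 (integration by parts). Hence S_n ~ n^18 log n / 3 − n^18 / 54.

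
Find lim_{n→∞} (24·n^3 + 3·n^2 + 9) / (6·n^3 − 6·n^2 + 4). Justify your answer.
lim = 24/6 = 4

For large n the leading n^3 terms dominate both numerator and denominator. Dividing top and bottom by n^3, every other term tends to 0, leaving 24/6 = 4.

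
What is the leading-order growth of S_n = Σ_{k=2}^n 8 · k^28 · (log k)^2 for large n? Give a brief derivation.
S_n ~ 8 · n^29 · (log n)^2 / 29

By integral comparison, S_n = ∫_1^n 8 · x^28 · (log x)^2 dx + O(n^28 · (log n)^2). For the integral, the leading term of ∫_1^n x^28 (log x)^2 dx is n^29/29 · (log n)^2 (by repeated integration by parts; each step lowers the log-exponent and produces a relatively O(1/log n) correction). Hence S_n ~ 8 · n^29 · (log n)^2 / 29.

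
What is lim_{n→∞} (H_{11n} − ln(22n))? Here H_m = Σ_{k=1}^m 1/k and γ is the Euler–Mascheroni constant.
lim = −ln 2 + γ

By Euler-Maclaurin, H_m = ln m + γ + O(1/m). So
  H_{11n} − ln(22n) = ln(11n) + γ − ln(22n) + O(1/n)
                       = ln(11/22) + γ + O(1/n).
Hence the limit is ln(11/22) + γ (= −ln 2).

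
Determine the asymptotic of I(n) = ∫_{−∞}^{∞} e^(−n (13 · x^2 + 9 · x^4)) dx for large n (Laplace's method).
I(n) ~ sqrt(π/(13n))

φ(x) = 13 · x^2 + 9 · x^4 has its unique global minimum at x* = 0 (since φ'(x) = 26x + 36x^3 = 0 only at x = 0 for real x with both coefficients positive, and φ → ∞ as |x| → ∞). At x* = 0, φ(0) = 0 and φ''(0) = 26. Laplace's method then gives
  I(n) ~ sqrt(2π / (n · φ''(0))) · e^(−n φ(0)) = sqrt(2π / (26n)) = sqrt(π/(13n)).
The 9 · x^4 term contributes only at subleading order (an O(1/n) relative correction).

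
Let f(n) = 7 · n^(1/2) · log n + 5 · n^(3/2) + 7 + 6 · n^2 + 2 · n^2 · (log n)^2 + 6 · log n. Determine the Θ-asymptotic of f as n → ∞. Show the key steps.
f(n) ∈ Θ(n^2 · (log n)^2)

Compare the terms by growth order. For large n, n^a · (log n)^b dominates n^a' · (log n)^b' iff a > a', or (a = a' and b > b'). Ranking the 6 terms shows the dominant one is 2 · n^2 · (log n)^2. Hence f(n) ∈ Θ(n^2 · (log n)^2).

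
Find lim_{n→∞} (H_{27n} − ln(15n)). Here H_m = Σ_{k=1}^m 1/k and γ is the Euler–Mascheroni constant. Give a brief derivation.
lim = ln(9/5) + γ

By Euler-Maclaurin, H_m = ln m + γ + O(1/m). So
  H_{27n} − ln(15n) = ln(27n) + γ − ln(15n) + O(1/n)
                       = ln(27/15) + γ + O(1/n).
Hence the limit is ln(27/15) + γ (= ln(9/5)).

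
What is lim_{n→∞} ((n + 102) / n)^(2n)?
lim = e^204

Rewrite as (1 + 102/n)^(2n). By the standard limit (1 + x/n)^n → e^x, we have (1 + 102/n)^n → e^102, and raising to the 2nd power gives e^204.
More precisely, ln[(1 + 102/n)^(2n)] = 2n · ln(1 + 102/n) = 2n · (102/n + O(1/n^2)) = 204 + O(1/n) → 204.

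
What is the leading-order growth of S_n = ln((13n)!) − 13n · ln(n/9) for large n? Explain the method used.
S_n ~ 13n · (ln 117 − 1) + O(ln n)

Stirling: ln((13n)!) = 13n ln(13n) − 13n + O(ln n).
  S_n = 13n ln(13n) − 13n − 13n ln(n/9) + O(ln n)
      = 13n ln(13n) − 13n ln n + 13n ln 9 − 13n + O(ln n)
      = 13n ln 13 + 13n ln 9 − 13n + O(ln n)
      = 13n (ln 117 − 1) + O(ln n).
Numerically ln(117) − 1 ≈ 3.7622.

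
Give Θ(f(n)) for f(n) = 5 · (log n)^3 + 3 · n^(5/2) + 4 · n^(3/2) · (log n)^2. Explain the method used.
f(n) ∈ Θ(n^(5/2))

Compare the terms by growth order. For large n, n^a · (log n)^b dominates n^a' · (log n)^b' iff a > a', or (a = a' and b > b'). Ranking the 3 terms shows the dominant one is 3 · n^(5/2). Hence f(n) ∈ Θ(n^(5/2)).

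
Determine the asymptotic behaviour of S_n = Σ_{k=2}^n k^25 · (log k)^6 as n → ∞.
S_n ~ n^26 · (log n)^6 / 26

By integral comparison, S_n = ∫_1^n x^25 · (log x)^6 dx + O(n^25 · (log n)^6). For the integral, the leading term of ∫_1^n x^25 (log x)^6 dx is n^26/26 · (log n)^6 (by repeated integration by parts; each step lowers the log-exponent and produces a relatively O(1/log n) correction). Hence S_n ~ n^26 · (log n)^6 / 26.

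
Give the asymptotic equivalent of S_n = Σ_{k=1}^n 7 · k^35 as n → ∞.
S_n ~ 7 · n^36 / 36

By integral comparison (Euler-Maclaurin), Σ_{k=1}^n 7 · k^35 = 7 · ∫_0^n x^35 dx + O(n^35) = 7 · n^36/36 + O(n^35). (Equivalently, Faulhaber's formula gives the same leading term.)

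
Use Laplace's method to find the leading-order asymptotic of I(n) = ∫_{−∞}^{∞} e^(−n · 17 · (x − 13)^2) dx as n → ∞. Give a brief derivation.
I(n) = sqrt(π/(17n))

Here φ(x) = 17 · (x − 13)^2 has its unique minimum at x* = 13 with φ(x*) = 0 and φ''(x*) = 34. Laplace's method gives
  I(n) ~ e^(−n φ(x*)) · sqrt(2π / (n · φ''(x*))) = sqrt(2π / (34n)) = sqrt(π/(17n)).
This is exact: substituting u = (x − 13)·sqrt(17n) gives I(n) = (1/sqrt(17n)) ∫_{−∞}^{∞} e^(−u^2) du = sqrt(π/(17n)).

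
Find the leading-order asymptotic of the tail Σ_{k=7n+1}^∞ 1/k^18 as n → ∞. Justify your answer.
Σ_{k>7n} 1/k^18 ~ 1/(17 · (7n)^17)

Compare to the integral: ∫_{7n}^∞ x^(−18) dx = [−x^(−17)/17]_{7n}^∞ = 1/((18−1)·(7n)^17). Euler-Maclaurin then gives
  Σ_{k>7n} 1/k^18 = ∫_{7n}^∞ dx/x^18 − 1/(2·(7n)^18) + O(1/(7n)^19).
(Equivalently this is ζ(18) − Σ_{k≤7n} 1/k^18.)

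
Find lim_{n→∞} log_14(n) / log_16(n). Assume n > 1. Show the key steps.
lim = ln(16) / ln(14) = log_14(16)

Change of base: log_14(n) = ln n / ln 14 and log_16(n) = ln n / ln 16. The ratio is (ln n / ln 14) · (ln 16 / ln n) = ln 16 / ln 14, a constant independent of n. So the limit is ln 16 / ln 14 = log_14(16).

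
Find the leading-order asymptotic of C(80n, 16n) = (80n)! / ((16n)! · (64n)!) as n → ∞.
C(80n, 16n) ~ (3125/256)^(16n) · sqrt(5/(8π·16n))

Write N = 16n. Apply Stirling to each factorial:
  (5N)! ~ sqrt(2π·5N) · (5N/e)^(5N),
  N! ~ sqrt(2π N) · (N/e)^N,
  (4N)! ~ sqrt(2π·4N) · (4N/e)^(4N).
The exponential factors combine to (5N)^(5N) / (N^N · (4N)^(4N)) = 5^(5N)/4^(4N) = (5^5/4^4)^N = (3125/256)^N.
The square-root prefactors combine to sqrt(2π·5N) / (sqrt(2π N)·sqrt(2π·4N)) = sqrt(5 / (2π·4·N)) = sqrt(5/(8π·16n)).
Substituting N = 16n: C(80n, 16n) ~ (3125/256)^(16n) · sqrt(5/(8π·16n)).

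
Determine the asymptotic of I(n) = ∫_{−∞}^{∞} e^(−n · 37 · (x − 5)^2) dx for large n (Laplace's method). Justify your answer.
I(n) = sqrt(π/(37n))

Here φ(x) = 37 · (x − 5)^2 has its unique minimum at x* = 5 with φ(x*) = 0 and φ''(x*) = 74. Laplace's method gives
  I(n) ~ e^(−n φ(x*)) · sqrt(2π / (n · φ''(x*))) = sqrt(2π / (74n)) = sqrt(π/(37n)).
This is exact: substituting u = (x − 5)·sqrt(37n) gives I(n) = (1/sqrt(37n)) ∫_{−∞}^{∞} e^(−u^2) du = sqrt(π/(37n)).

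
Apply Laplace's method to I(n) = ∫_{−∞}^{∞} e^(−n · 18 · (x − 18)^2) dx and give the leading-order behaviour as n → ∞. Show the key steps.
I(n) = sqrt(π/(18n))

Here φ(x) = 18 · (x − 18)^2 has its unique minimum at x* = 18 with φ(x*) = 0 and φ''(x*) = 36. Laplace's method gives
  I(n) ~ e^(−n φ(x*)) · sqrt(2π / (n · φ''(x*))) = sqrt(2π / (36n)) = sqrt(π/(18n)).
This is exact: substituting u = (x − 18)·sqrt(18n) gives I(n) = (1/sqrt(18n)) ∫_{−∞}^{∞} e^(−u^2) du = sqrt(π/(18n)).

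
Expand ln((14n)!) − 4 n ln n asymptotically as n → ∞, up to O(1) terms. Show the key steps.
ln((14n)!) − 4 n ln n = 10 n ln n + 14(ln 14 − 1) n + (1/2) ln(2π·14n) + O(1/n)

Stirling: ln((14n)!) = 14n ln(14n) − 14n + (1/2) ln(2π·14n) + O(1/n).
Expand 14n ln(14n) = 14n (ln n + ln 14) = 14n ln n + 14n ln 14.
Subtract 4n ln n: leading term is (14 − 4) n ln n = 10 n ln n. The next term is 14n ln 14 − 14n = 14(ln 14 − 1) n. Then the (1/2) ln(2π·14n) correction.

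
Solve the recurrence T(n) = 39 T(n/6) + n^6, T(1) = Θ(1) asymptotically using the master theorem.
T(n) = Θ(n^6)

log_6 39 ≈ 2.045. f(n) = n^6 dominates n^(log_6 39) since 6 > 2.045, and the regularity condition a·f(n/b) = 39·(n/6)^6 = (39/46656)·n^6 ≤ c·f(n) holds with c = 39/46656 ≈ 0.000836 < 1. So this is Case 3: T(n) = Θ(f(n)) = Θ(n^6).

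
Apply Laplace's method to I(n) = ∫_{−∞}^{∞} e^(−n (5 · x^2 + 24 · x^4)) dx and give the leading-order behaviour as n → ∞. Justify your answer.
I(n) ~ sqrt(π/(5n))

φ(x) = 5 · x^2 + 24 · x^4 has its unique global minimum at x* = 0 (since φ'(x) = 10x + 96x^3 = 0 only at x = 0 for real x with both coefficients positive, and φ → ∞ as |x| → ∞). At x* = 0, φ(0) = 0 and φ''(0) = 10. Laplace's method then gives
  I(n) ~ sqrt(2π / (n · φ''(0))) · e^(−n φ(0)) = sqrt(2π / (10n)) = sqrt(π/(5n)).
The 24 · x^4 term contributes only at subleading order (an O(1/n) relative correction).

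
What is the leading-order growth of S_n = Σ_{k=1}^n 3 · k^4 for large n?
S_n ~ 3 · n^5 / 5

By integral comparison (Euler-Maclaurin), Σ_{k=1}^n 3 · k^4 = 3 · ∫_0^n x^4 dx + O(n^4) = 3 · n^5/5 + O(n^4). (Equivalently, Faulhaber's formula gives the same leading term.)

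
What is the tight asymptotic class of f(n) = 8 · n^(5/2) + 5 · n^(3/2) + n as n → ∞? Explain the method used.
f(n) ∈ Θ(n^(5/2))

Compare the terms by growth order. For large n, n^a · (log n)^b dominates n^a' · (log n)^b' iff a > a', or (a = a' and b > b'). Ranking the 3 terms shows the dominant one is 8 · n^(5/2). Hence f(n) ∈ Θ(n^(5/2)).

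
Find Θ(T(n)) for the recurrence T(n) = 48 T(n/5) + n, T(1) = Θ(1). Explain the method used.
T(n) = Θ(n^(log_5 48))

Master theorem: compare f(n) = n to n^(log_5 48) where log_5 48 ≈ 2.405. Since 1 < log_5 48, we have f(n) = O(n^(log_5 48 − ε)) for some ε > 0 — Case 1. Hence T(n) = Θ(n^(log_5 48)).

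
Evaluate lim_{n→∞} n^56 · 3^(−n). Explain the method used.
lim = 0

Exponentials with base > 1 dominate every fixed polynomial: for any fixed c, n^c / 3^n → 0 as n → ∞ (e.g. by the ratio test, or by writing 3^n = e^(n ln 3) and noting e^(n ln 3) / n^c → ∞). Hence n^56 · 3^(−n) = n^56 / 3^n → 0.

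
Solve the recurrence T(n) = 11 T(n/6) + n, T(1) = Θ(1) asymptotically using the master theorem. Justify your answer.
T(n) = Θ(n^(log_6 11))

Master theorem: compare f(n) = n to n^(log_6 11) where log_6 11 ≈ 1.338. Since 1 < log_6 11, we have f(n) = O(n^(log_6 11 − ε)) for some ε > 0 — Case 1. Hence T(n) = Θ(n^(log_6 11)).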